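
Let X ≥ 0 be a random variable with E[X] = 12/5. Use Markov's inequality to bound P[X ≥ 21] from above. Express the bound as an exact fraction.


μ = E[X] = 12/5, a = 21.
Markov: P[X ≥ 21] ≤ μ/a = (12/5)/21 = 4/35.
Numerically: ≈ 0.1143.
(Since a = 21 > μ = 2.4000, the bound 4/35 is < 1 and informative.)

P[X ≥ 21] ≤ 4/35 ≈ 0.1143.


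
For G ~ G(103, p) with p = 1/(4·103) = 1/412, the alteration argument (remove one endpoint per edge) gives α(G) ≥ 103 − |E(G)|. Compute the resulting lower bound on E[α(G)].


E[|E(G)|] = C(103, 2)·p = 5253 · (1/412) = 51/4.
E[α(G)] ≥ n − E[|E(G)|] = 103 − 51/4 = 361/4.
Numerically: ≈ 90.250000.
(This is only a lower bound; the true E[α(G)] may be larger.)

E[α(G)] ≥ 361/4 ≈ 90.250000.


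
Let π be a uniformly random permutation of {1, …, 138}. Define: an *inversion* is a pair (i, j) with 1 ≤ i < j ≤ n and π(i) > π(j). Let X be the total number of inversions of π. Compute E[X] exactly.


Write X = Σ X_I over the C(138, 2) = 9453 pairs i < j, with X_I the indicator of one inversion.
There are 9453 indicators.
For each fixed pair i < j, the values π(i) and π(j) are two distinct elements of {1, …, 138} in uniformly random order; by symmetry P[π(i) > π(j)] = 1/2.
By linearity: E[X] = 9453 · (1/2) = C(138, 2) · (1/2) = 9453/2 = 9453/2 ≈ 4726.500000.

E[X] = 9453/2 = 4726.500000.


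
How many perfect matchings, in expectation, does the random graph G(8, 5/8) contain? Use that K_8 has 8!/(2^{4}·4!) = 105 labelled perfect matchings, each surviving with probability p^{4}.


K_8 has 8!/(2^{4}·4!) = 105 labelled perfect matchings.
For each such perfect matching H, let X_H = 1 if all 4 edges of H are present in G. Then P[X_H = 1] = p^{4} = (5/8)^{4} = 625/4096.
By linearity of expectation: E[X] = Σ_H E[X_H] = 105 · p^{4} = 105 · 625/4096 = 65625/4096.
Numerically: E[X] ≈ 16.

E[X] = 105 · (5/8)^{4} = 65625/4096 ≈ 16.


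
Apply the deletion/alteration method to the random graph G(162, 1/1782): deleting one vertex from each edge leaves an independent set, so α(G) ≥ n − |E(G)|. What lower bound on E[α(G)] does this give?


E[|E(G)|] = C(162, 2)·p = 13041 · (1/1782) = 161/22.
E[α(G)] ≥ n − E[|E(G)|] = 162 − 161/22 = 3403/22.
Numerically: ≈ 154.682.
(This is only a lower bound; the true E[α(G)] may be larger.)

E[α(G)] ≥ 3403/22 ≈ 154.682.


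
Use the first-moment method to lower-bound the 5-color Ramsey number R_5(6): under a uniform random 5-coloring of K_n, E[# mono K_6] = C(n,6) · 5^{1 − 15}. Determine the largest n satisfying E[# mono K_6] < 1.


We need C(n, 6) · 5^{1 − 15} < 1, i.e. C(n, 6) < 5^{15 − 1} = 6103515625.
Check values of n near the boundary:
  n = 129: C(129, 6) = 5688177600; 5688177600 < 6103515625? YES
  n = 130: C(130, 6) = 5963412000; 5963412000 < 6103515625? YES
  n = 131: C(131, 6) = 6249655776; 6249655776 < 6103515625? NO
The largest n with C(n, 6) < 6103515625 is n = 130 (where E[X] = 47707296/48828125 ≈ 0.9770454). Hence R_5(6) > 130, i.e. R_5(6) ≥ 131.

Largest n = 130; hence R_5(6) > 130.


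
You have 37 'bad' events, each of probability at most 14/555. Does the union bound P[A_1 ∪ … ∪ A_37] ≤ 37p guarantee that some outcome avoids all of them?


Union bound: P[∪_{i=1}^{37} A_i] ≤ Σ_i P[A_i] ≤ 37·p = 37·(14/555) = 14/15.
Numerically: 14/15 ≈ 0.9333333.
Is 14/15 < 1? YES.
Since P[∪ A_i] ≤ 14/15 < 1, the complement has P[∩ A_i^c] ≥ 1 − 14/15 = 1/15 > 0, so some outcome avoids every A_i.

37·p = 14/15 ≈ 0.9333333; existence CERTIFIED by the union bound.


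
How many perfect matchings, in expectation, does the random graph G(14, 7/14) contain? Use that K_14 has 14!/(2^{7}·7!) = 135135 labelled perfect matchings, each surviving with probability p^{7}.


K_14 has 14!/(2^{7}·7!) = 135135 labelled perfect matchings.
For each such perfect matching H, let X_H = 1 if all 7 edges of H are present in G. Then P[X_H = 1] = p^{7} = (1/2)^{7} = 1/128.
By linearity of expectation: E[X] = Σ_H E[X_H] = 135135 · p^{7} = 135135 · 1/128 = 135135/128.
Numerically: E[X] ≈ 1055.7.

E[X] = 135135 · (1/2)^{7} = 135135/128 ≈ 1055.7.


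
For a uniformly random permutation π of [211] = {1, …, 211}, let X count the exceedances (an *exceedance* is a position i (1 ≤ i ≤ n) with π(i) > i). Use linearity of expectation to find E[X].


Write X = Σ_{i=1}^{211} X_i, where X_i = 1_{π(i) > i}.
For each fixed i, π(i) is uniform over {1, …, 211} (marginal of a uniform permutation), so P[π(i) > i] = (n − i)/n. Summing: Σ_{i=1}^{211} (n − i)/n = (0 + 1 + … + 210)/211 = 211(211 − 1)/(2·211) = (211 − 1)/2.
Hence E[X] = Σ_{i=1}^{211} (211 − i)/211 = 105 ≈ 105.0000.

E[X] = 105 = 105.0000.


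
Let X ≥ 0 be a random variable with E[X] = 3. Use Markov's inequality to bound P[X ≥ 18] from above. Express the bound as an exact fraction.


μ = E[X] = 3, a = 18.
Markov: P[X ≥ 18] ≤ μ/a = (3)/18 = 1/6.
Numerically: ≈ 0.1667.
(Since a = 18 > μ = 3.0000, the bound 1/6 is < 1 and informative.)

P[X ≥ 18] ≤ 1/6 ≈ 0.1667.


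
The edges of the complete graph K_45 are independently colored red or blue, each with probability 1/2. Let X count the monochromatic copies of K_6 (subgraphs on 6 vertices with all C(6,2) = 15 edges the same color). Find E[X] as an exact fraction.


Let X = Σ_S X_S over the C(45, 6) = 8145060 subsets S of size 6, where X_S = 1 if the K_6 on S is monochromatic.
For a fixed S, the K_6 on S has C(6, 2) = 15 edges. P[all 15 edges red] = (1/2)^15, and likewise for blue, so P[monochromatic] = 2·(1/2)^15 = 2^{1 − 15} = 1/16384.
By linearity of expectation: E[X] = C(45, 6) · 2^{1 − 15} = 8145060 · 1/16384 = 2036265/4096.
Numerically: E[X] ≈ 497.1350.

E[X] = C(45,6)·2^(1−C(6,2)) = 2036265/4096 ≈ 497.1350.


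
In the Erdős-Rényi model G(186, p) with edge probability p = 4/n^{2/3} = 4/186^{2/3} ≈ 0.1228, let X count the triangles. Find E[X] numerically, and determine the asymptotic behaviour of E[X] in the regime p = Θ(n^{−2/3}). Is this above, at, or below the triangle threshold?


Number of potential triangles: C(186, 3) = 1055240.
Each occurs with probability p³ ≈ (0.1228)³ ≈ 1.849925e-03.
By linearity: E[X] = C(186, 3)·p³ ≈ 1055240 · 1.849925e-03 ≈ 1952.1147.
Since α = 2/3 < 1, p = c/n^{2/3} ≫ 1/n is above the triangle threshold p ~ 1/n. Asymptotically E[X] ~ (c³/6)·n^{3(1−α)} = (4³/6)·n^{1} → ∞; triangles are abundant w.h.p.

E[X] ≈ 1952.1147; in regime p = Θ(1/n^{2/3}) E[X] diverges (above the triangle threshold p ~ 1/n).


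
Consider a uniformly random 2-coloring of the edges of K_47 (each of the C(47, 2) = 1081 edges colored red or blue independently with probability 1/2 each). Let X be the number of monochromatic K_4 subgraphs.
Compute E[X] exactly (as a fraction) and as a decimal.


Let X = Σ_S X_S over the C(47, 4) = 178365 subsets S of size 4, where X_S = 1 if the K_4 on S is monochromatic.
For a fixed S, the K_4 on S has C(4, 2) = 6 edges. P[all 6 edges red] = (1/2)^6, and likewise for blue, so P[monochromatic] = 2·(1/2)^6 = 2^{1 − 6} = 1/32.
By linearity: E[X] = C(47, 4) · 2^{1 − 6} = 178365 · 1/32 = 178365/32.
Numerically: E[X] ≈ 5573.9062.

E[X] = C(47,4)·2^(1−C(4,2)) = 178365/32 ≈ 5573.9062.


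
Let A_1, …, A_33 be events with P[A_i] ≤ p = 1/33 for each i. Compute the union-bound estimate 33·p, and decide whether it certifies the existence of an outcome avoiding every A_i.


Union bound: P[∪_{i=1}^{33} A_i] ≤ Σ_i P[A_i] ≤ 33·p = 33·(1/33) = 1.
Numerically: 1 ≈ 1.0000000.
Is 1 < 1? NO.
Since the bound 1 is ≥ 1, the union bound is uninformative here; it does NOT by itself certify existence.

33·p = 1 ≈ 1.0000000; existence NOT certified by the union bound.


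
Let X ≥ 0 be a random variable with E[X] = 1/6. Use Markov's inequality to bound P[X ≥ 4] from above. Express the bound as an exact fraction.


μ = E[X] = 1/6, a = 4.
Markov: P[X ≥ 4] ≤ μ/a = (1/6)/4 = 1/24.
Numerically: ≈ 0.04167.
(Since a = 4 > μ = 0.16667, the bound 1/24 is < 1 and informative.)

P[X ≥ 4] ≤ 1/24 ≈ 0.04167.


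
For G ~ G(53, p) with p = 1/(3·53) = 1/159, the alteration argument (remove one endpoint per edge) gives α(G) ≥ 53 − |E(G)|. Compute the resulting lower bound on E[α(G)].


E[|E(G)|] = C(53, 2)·p = 1378 · (1/159) = 26/3.
E[α(G)] ≥ n − E[|E(G)|] = 53 − 26/3 = 133/3.
Numerically: ≈ 44.333.
(This is only a lower bound; the true E[α(G)] may be larger.)

E[α(G)] ≥ 133/3 ≈ 44.333.


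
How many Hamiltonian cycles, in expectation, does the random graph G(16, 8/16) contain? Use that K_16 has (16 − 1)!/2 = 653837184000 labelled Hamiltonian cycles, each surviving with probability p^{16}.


K_16 has (16 − 1)!/2 = 653837184000 labelled Hamiltonian cycles.
For each such Hamiltonian cycle H, let X_H = 1 if all 16 edges of H are present in G. Then P[X_H = 1] = p^{16} = (1/2)^{16} = 1/65536.
Summing the indicators: E[X] = Σ_H E[X_H] = 653837184000 · p^{16} = 653837184000 · 1/65536 = 638512875/64.
Numerically: E[X] ≈ 9.977e+06.

E[X] = 653837184000 · (1/2)^{16} = 638512875/64 ≈ 9.977e+06.


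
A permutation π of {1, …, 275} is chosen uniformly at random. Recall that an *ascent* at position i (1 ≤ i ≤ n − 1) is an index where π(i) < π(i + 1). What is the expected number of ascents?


Write X = Σ X_I over i = 1, …, 274, with X_I the indicator of one ascent.
There are 274 indicators.
For each fixed i, the pair (π(i), π(i+1)) is a uniformly random ordered pair of distinct values from {1, …, 275}; by symmetry P[π(i) < π(i+1)] = 1/2.
By linearity: E[X] = 274 · (1/2) = (275 − 1) · (1/2) = 137 ≈ 137.000.

E[X] = 137 = 137.000.


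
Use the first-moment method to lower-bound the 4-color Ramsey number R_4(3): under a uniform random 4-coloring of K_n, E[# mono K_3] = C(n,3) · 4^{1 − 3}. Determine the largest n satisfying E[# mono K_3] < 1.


We need C(n, 3) · 4^{1 − 3} < 1, i.e. C(n, 3) < 4^{3 − 1} = 16.
Check values of n near the boundary:
  n = 3: C(3, 3) = 1; 1 < 16? YES
  n = 4: C(4, 3) = 4; 4 < 16? YES
  n = 5: C(5, 3) = 10; 10 < 16? YES
  n = 6: C(6, 3) = 20; 20 < 16? NO
The largest n with C(n, 3) < 16 is n = 5 (where E[X] = 5/8 ≈ 0.625000). Hence R_4(3) > 5, i.e. R_4(3) ≥ 6.

Largest n = 5; hence R_4(3) > 5.


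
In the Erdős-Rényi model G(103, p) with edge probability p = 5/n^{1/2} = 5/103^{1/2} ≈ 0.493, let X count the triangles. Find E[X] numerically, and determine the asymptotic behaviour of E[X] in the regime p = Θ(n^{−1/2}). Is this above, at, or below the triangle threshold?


Number of potential triangles: C(103, 3) = 176851.
Each occurs with probability p³ ≈ (0.493)³ ≈ 1.19579e-01.
By linearity: E[X] = C(103, 3)·p³ ≈ 176851 · 1.19579e-01 ≈ 21147.630.
Since α = 1/2 < 1, p = c/n^{1/2} ≫ 1/n is above the triangle threshold p ~ 1/n. Asymptotically E[X] ~ (c³/6)·n^{3(1−α)} = (5³/6)·n^{1.5} → ∞; triangles are abundant w.h.p.

E[X] ≈ 21147.630; in regime p = Θ(1/n^{1/2}) E[X] diverges (above the triangle threshold p ~ 1/n).


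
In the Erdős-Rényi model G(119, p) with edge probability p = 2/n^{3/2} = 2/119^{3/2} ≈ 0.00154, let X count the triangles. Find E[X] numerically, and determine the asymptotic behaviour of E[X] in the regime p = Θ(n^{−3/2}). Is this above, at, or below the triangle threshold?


Number of potential triangles: C(119, 3) = 273819.
Each occurs with probability p³ ≈ (0.00154)³ ≈ 3.65703e-09.
By linearity: E[X] = C(119, 3)·p³ ≈ 273819 · 3.65703e-09 ≈ 0.001.
Since α = 3/2 > 1, p = c/n^{3/2} = o(1/n) is below the triangle threshold p ~ 1/n. Asymptotically E[X] ~ (c³/6)·n^{3(1−α)} = (2³/6)·n^{-1.5} → 0, so by Markov's inequality G has no triangles w.h.p.

E[X] ≈ 0.001; in regime p = Θ(1/n^{3/2}) E[X] tends to 0 (below the triangle threshold p ~ 1/n).


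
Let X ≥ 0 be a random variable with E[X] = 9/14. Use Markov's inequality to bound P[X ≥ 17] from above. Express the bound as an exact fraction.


μ = E[X] = 9/14, a = 17.
Markov: P[X ≥ 17] ≤ μ/a = (9/14)/17 = 9/238.
Numerically: ≈ 0.037815.
(Since a = 17 > μ = 0.642857, the bound 9/238 is < 1 and informative.)

P[X ≥ 17] ≤ 9/238 ≈ 0.037815.


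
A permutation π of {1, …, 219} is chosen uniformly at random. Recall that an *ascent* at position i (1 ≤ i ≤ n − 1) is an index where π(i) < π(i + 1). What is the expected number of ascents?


Write X = Σ X_I over i = 1, …, 218, with X_I the indicator of one ascent.
There are 218 indicators.
For each fixed i, the pair (π(i), π(i+1)) is a uniformly random ordered pair of distinct values from {1, …, 219}; by symmetry P[π(i) < π(i+1)] = 1/2.
By linearity: E[X] = 218 · (1/2) = (219 − 1) · (1/2) = 109 ≈ 109.00000.

E[X] = 109 = 109.00000.


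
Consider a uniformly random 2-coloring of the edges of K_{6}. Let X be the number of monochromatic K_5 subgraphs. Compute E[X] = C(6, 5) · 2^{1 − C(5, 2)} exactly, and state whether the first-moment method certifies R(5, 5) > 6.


E[X] = C(6, 5) · 2^{1 − 10} = 6 · 2^{−9} = 6/512.
As a reduced fraction: E[X] = 3/256 ≈ 0.0117.
Is E[X] < 1? YES.
Since E[X] < 1, there exists a 2-coloring of K_{6} with no monochromatic K_5; hence R(5, 5) > 6.

E[X] = 3/256 ≈ 0.0117; E[X] < 1, so R(5, 5) > 6.


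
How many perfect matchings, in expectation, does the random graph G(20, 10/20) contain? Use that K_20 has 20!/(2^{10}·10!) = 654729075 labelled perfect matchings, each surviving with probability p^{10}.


K_20 has 20!/(2^{10}·10!) = 654729075 labelled perfect matchings.
For each such perfect matching H, let X_H = 1 if all 10 edges of H are present in G. Then P[X_H = 1] = p^{10} = (1/2)^{10} = 1/1024.
By linearity: E[X] = Σ_H E[X_H] = 654729075 · p^{10} = 654729075 · 1/1024 = 654729075/1024.
Numerically: E[X] ≈ 6.39e+05.

E[X] = 654729075 · (1/2)^{10} = 654729075/1024 ≈ 6.39e+05.


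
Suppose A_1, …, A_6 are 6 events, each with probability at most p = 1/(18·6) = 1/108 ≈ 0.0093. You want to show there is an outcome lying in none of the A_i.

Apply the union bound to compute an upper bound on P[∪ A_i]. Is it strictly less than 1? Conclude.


Union bound: P[∪_{i=1}^{6} A_i] ≤ Σ_i P[A_i] ≤ 6·p = 6·(1/108) = 1/18.
Numerically: 1/18 ≈ 0.0556.
Is 1/18 < 1? YES.
Since P[∪ A_i] ≤ 1/18 < 1, the complement has P[∩ A_i^c] ≥ 1 − 1/18 = 17/18 > 0, so some outcome avoids every A_i.

6·p = 1/18 ≈ 0.0556; existence CERTIFIED by the union bound.


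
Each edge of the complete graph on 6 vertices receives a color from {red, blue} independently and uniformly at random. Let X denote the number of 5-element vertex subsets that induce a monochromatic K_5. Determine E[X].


Let X = Σ_S X_S over the C(6, 5) = 6 subsets S of size 5, where X_S = 1 if the K_5 on S is monochromatic.
For a fixed S, the K_5 on S has C(5, 2) = 10 edges. P[all 10 edges red] = (1/2)^10, and likewise for blue, so P[monochromatic] = 2·(1/2)^10 = 2^{1 − 10} = 1/512.
By linearity: E[X] = C(6, 5) · 2^{1 − 10} = 6 · 1/512 = 3/256.
Numerically: E[X] ≈ 0.0117.

E[X] = C(6,5)·2^(1−C(5,2)) = 3/256 ≈ 0.0117.


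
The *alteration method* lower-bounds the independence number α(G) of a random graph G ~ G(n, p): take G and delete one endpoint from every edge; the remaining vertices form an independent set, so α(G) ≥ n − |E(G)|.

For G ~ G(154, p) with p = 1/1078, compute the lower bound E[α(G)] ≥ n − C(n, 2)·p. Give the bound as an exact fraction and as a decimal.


E[|E(G)|] = C(154, 2)·p = 11781 · (1/1078) = 153/14.
E[α(G)] ≥ n − E[|E(G)|] = 154 − 153/14 = 2003/14.
Numerically: ≈ 143.071429.
(This is only a lower bound; the true E[α(G)] may be larger.)

E[α(G)] ≥ 2003/14 ≈ 143.071429.


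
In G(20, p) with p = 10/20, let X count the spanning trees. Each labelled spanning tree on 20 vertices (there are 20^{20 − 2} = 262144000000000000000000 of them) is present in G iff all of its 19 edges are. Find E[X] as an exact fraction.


K_20 has 20^{20 − 2} = 262144000000000000000000 labelled spanning trees.
For each such spanning tree H, let X_H = 1 if all 19 edges of H are present in G. Then P[X_H = 1] = p^{19} = (1/2)^{19} = 1/524288.
By linearity of expectation: E[X] = Σ_H E[X_H] = 262144000000000000000000 · p^{19} = 262144000000000000000000 · 1/524288 = 500000000000000000.
Numerically: E[X] ≈ 5e+17.

E[X] = 262144000000000000000000 · (1/2)^{19} = 500000000000000000 ≈ 5e+17.


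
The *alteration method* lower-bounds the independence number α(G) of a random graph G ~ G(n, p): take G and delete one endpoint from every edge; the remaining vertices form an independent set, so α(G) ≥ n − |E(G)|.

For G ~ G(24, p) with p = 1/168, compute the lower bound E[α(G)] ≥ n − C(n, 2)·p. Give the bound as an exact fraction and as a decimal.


E[|E(G)|] = C(24, 2)·p = 276 · (1/168) = 23/14.
E[α(G)] ≥ n − E[|E(G)|] = 24 − 23/14 = 313/14.
Numerically: ≈ 22.35714.
(This is only a lower bound; the true E[α(G)] may be larger.)

E[α(G)] ≥ 313/14 ≈ 22.35714.


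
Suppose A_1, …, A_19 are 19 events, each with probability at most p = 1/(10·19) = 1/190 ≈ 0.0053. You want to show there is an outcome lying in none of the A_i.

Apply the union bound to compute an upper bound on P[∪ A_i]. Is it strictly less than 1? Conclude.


Union bound: P[∪_{i=1}^{19} A_i] ≤ Σ_i P[A_i] ≤ 19·p = 19·(1/190) = 1/10.
Numerically: 1/10 ≈ 0.1000.
Is 1/10 < 1? YES.
Since P[∪ A_i] ≤ 1/10 < 1, the complement has P[∩ A_i^c] ≥ 1 − 1/10 = 9/10 > 0, so some outcome avoids every A_i.

19·p = 1/10 ≈ 0.1000; existence CERTIFIED by the union bound.


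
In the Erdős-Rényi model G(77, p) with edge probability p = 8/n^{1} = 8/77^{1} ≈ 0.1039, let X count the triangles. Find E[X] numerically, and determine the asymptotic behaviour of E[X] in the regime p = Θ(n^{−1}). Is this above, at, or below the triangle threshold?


Number of potential triangles: C(77, 3) = 73150.
Each occurs with probability p³ ≈ (0.1039)³ ≈ 1.121496e-03.
By linearity: E[X] = C(77, 3)·p³ ≈ 73150 · 1.121496e-03 ≈ 82.0374.
Here α = 1, so p = 8/n is exactly at the triangle threshold p ~ 1/n. Asymptotically E[X] → c³/6 = 8³/6 = 256/3 ≈ 85.3333, a bounded constant. In this regime the triangle count is asymptotically Poisson(c³/6).

E[X] ≈ 82.0374; in regime p = Θ(1/n^{1}) E[X] stays bounded (at the triangle threshold p ~ 1/n).


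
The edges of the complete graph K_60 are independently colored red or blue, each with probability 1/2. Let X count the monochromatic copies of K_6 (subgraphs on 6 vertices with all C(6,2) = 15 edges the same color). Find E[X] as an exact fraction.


Let X = Σ_S X_S over the C(60, 6) = 50063860 subsets S of size 6, where X_S = 1 if the K_6 on S is monochromatic.
For a fixed S, the K_6 on S has C(6, 2) = 15 edges. P[all 15 edges red] = (1/2)^15, and likewise for blue, so P[monochromatic] = 2·(1/2)^15 = 2^{1 − 15} = 1/16384.
By linearity: E[X] = C(60, 6) · 2^{1 − 15} = 50063860 · 1/16384 = 12515965/4096.
Numerically: E[X] ≈ 3055.6555.

E[X] = C(60,6)·2^(1−C(6,2)) = 12515965/4096 ≈ 3055.6555.


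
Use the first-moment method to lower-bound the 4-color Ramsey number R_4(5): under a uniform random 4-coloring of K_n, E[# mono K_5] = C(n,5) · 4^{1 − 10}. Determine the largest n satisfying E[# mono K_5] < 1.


We need C(n, 5) · 4^{1 − 10} < 1, i.e. C(n, 5) < 4^{10 − 1} = 262144.
Check values of n near the boundary:
  n = 31: C(31, 5) = 169911; 169911 < 262144? YES
  n = 32: C(32, 5) = 201376; 201376 < 262144? YES
  n = 33: C(33, 5) = 237336; 237336 < 262144? YES
  n = 34: C(34, 5) = 278256; 278256 < 262144? NO
  n = 35: C(35, 5) = 324632; 324632 < 262144? NO
The largest n with C(n, 5) < 262144 is n = 33 (where E[X] = 29667/32768 ≈ 0.905365). Hence R_4(5) > 33, i.e. R_4(5) ≥ 34.

Largest n = 33; hence R_4(5) > 33.


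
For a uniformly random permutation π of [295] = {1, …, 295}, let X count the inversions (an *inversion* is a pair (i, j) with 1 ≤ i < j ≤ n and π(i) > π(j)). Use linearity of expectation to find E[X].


Write X = Σ X_I over the C(295, 2) = 43365 pairs i < j, with X_I the indicator of one inversion.
There are 43365 indicators.
For each fixed pair i < j, the values π(i) and π(j) are two distinct elements of {1, …, 295} in uniformly random order; by symmetry P[π(i) > π(j)] = 1/2.
By linearity: E[X] = 43365 · (1/2) = C(295, 2) · (1/2) = 43365/2 = 43365/2 ≈ 21682.500.

E[X] = 43365/2 = 21682.500.


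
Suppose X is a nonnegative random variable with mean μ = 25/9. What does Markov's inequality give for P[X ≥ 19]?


μ = E[X] = 25/9, a = 19.
Markov: P[X ≥ 19] ≤ μ/a = (25/9)/19 = 25/171.
Numerically: ≈ 0.146.
(Since a = 19 > μ = 2.778, the bound 25/171 is < 1 and informative.)

P[X ≥ 19] ≤ 25/171 ≈ 0.146.


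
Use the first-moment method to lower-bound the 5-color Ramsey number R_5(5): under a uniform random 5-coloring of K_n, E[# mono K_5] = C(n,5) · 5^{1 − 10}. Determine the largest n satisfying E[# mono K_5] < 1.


We need C(n, 5) · 5^{1 − 10} < 1, i.e. C(n, 5) < 5^{10 − 1} = 1953125.
Check values of n near the boundary:
  n = 48: C(48, 5) = 1712304; 1712304 < 1953125? YES
  n = 49: C(49, 5) = 1906884; 1906884 < 1953125? YES
  n = 50: C(50, 5) = 2118760; 2118760 < 1953125? NO
The largest n with C(n, 5) < 1953125 is n = 49 (where E[X] = 1906884/1953125 ≈ 0.976). Hence R_5(5) > 49, i.e. R_5(5) ≥ 50.

Largest n = 49; hence R_5(5) > 49.


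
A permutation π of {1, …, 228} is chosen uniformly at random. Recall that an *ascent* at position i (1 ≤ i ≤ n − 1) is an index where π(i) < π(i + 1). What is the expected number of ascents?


Write X = Σ X_I over i = 1, …, 227, with X_I the indicator of one ascent.
There are 227 indicators.
For each fixed i, the pair (π(i), π(i+1)) is a uniformly random ordered pair of distinct values from {1, …, 228}; by symmetry P[π(i) < π(i+1)] = 1/2.
By linearity: E[X] = 227 · (1/2) = (228 − 1) · (1/2) = 227/2 ≈ 113.5000.

E[X] = 227/2 = 113.5000.


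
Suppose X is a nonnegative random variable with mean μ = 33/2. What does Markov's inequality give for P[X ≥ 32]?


μ = E[X] = 33/2, a = 32.
Markov: P[X ≥ 32] ≤ μ/a = (33/2)/32 = 33/64.
Numerically: ≈ 0.5156.
(Since a = 32 > μ = 16.5000, the bound 33/64 is < 1 and informative.)

P[X ≥ 32] ≤ 33/64 ≈ 0.5156.


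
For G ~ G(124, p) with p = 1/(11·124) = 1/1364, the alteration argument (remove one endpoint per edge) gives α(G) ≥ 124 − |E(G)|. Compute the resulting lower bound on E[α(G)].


E[|E(G)|] = C(124, 2)·p = 7626 · (1/1364) = 123/22.
E[α(G)] ≥ n − E[|E(G)|] = 124 − 123/22 = 2605/22.
Numerically: ≈ 118.40909.
(This is only a lower bound; the true E[α(G)] may be larger.)

E[α(G)] ≥ 2605/22 ≈ 118.40909.


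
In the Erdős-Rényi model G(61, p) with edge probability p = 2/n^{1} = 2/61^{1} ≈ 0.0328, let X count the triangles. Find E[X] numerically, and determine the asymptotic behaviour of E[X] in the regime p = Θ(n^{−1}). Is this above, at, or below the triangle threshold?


Number of potential triangles: C(61, 3) = 35990.
Each occurs with probability p³ ≈ (0.0328)³ ≈ 3.52452e-05.
By linearity: E[X] = C(61, 3)·p³ ≈ 35990 · 3.52452e-05 ≈ 1.268.
Here α = 1, so p = 2/n is exactly at the triangle threshold p ~ 1/n. Asymptotically E[X] → c³/6 = 2³/6 = 4/3 ≈ 1.333, a bounded constant. In this regime the triangle count is asymptotically Poisson(c³/6).

E[X] ≈ 1.268; in regime p = Θ(1/n^{1}) E[X] stays bounded (at the triangle threshold p ~ 1/n).


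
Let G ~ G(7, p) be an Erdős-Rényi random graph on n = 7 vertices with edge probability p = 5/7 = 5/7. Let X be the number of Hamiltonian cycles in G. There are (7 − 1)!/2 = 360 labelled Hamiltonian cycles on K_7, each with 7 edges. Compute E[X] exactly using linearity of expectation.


K_7 has (7 − 1)!/2 = 360 labelled Hamiltonian cycles.
For each such Hamiltonian cycle H, let X_H = 1 if all 7 edges of H are present in G. Then P[X_H = 1] = p^{7} = (5/7)^{7} = 78125/823543.
Summing the indicators: E[X] = Σ_H E[X_H] = 360 · p^{7} = 360 · 78125/823543 = 28125000/823543.
Numerically: E[X] ≈ 34.151.

E[X] = 360 · (5/7)^{7} = 28125000/823543 ≈ 34.151.


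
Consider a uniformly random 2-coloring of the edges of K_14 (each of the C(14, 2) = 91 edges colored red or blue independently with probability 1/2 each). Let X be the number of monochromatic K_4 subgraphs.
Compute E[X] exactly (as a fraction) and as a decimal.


Let X = Σ_S X_S over the C(14, 4) = 1001 subsets S of size 4, where X_S = 1 if the K_4 on S is monochromatic.
For a fixed S, the K_4 on S has C(4, 2) = 6 edges. P[all 6 edges red] = (1/2)^6, and likewise for blue, so P[monochromatic] = 2·(1/2)^6 = 2^{1 − 6} = 1/32.
By linearity: E[X] = C(14, 4) · 2^{1 − 6} = 1001 · 1/32 = 1001/32.
Numerically: E[X] ≈ 31.28125.

E[X] = C(14,4)·2^(1−C(4,2)) = 1001/32 ≈ 31.28125.


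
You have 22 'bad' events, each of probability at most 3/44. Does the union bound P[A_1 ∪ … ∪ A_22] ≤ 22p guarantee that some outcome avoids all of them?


Union bound: P[∪_{i=1}^{22} A_i] ≤ Σ_i P[A_i] ≤ 22·p = 22·(3/44) = 3/2.
Numerically: 3/2 ≈ 1.500000.
Is 3/2 < 1? NO.
Since the bound 3/2 is ≥ 1, the union bound is uninformative here; it does NOT by itself certify existence.

22·p = 3/2 ≈ 1.500000; existence NOT certified by the union bound.


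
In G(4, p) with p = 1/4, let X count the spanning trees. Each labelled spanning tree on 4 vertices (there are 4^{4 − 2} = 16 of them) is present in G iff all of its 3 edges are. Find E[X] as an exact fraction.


K_4 has 4^{4 − 2} = 16 labelled spanning trees.
For each such spanning tree H, let X_H = 1 if all 3 edges of H are present in G. Then P[X_H = 1] = p^{3} = (1/4)^{3} = 1/64.
Summing the indicators: E[X] = Σ_H E[X_H] = 16 · p^{3} = 16 · 1/64 = 1/4.
Numerically: E[X] ≈ 0.25.

E[X] = 16 · (1/4)^{3} = 1/4 ≈ 0.25.


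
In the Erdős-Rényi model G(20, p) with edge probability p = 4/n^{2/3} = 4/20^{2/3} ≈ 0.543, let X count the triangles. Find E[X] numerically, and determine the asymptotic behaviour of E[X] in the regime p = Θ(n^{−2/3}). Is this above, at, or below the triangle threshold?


Number of potential triangles: C(20, 3) = 1140.
Each occurs with probability p³ ≈ (0.543)³ ≈ 1.60000e-01.
By linearity: E[X] = C(20, 3)·p³ ≈ 1140 · 1.60000e-01 ≈ 182.400.
Since α = 2/3 < 1, p = c/n^{2/3} ≫ 1/n is above the triangle threshold p ~ 1/n. Asymptotically E[X] ~ (c³/6)·n^{3(1−α)} = (4³/6)·n^{1} → ∞; triangles are abundant w.h.p.

E[X] ≈ 182.400; in regime p = Θ(1/n^{2/3}) E[X] diverges (above the triangle threshold p ~ 1/n).


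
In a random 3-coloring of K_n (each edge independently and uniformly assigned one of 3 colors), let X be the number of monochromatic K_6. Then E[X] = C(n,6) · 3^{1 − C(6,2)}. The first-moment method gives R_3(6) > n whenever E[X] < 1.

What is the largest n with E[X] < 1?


We need C(n, 6) · 3^{1 − 15} < 1, i.e. C(n, 6) < 3^{15 − 1} = 4782969.
Check values of n near the boundary:
  n = 36: C(36, 6) = 1947792; 1947792 < 4782969? YES
  n = 37: C(37, 6) = 2324784; 2324784 < 4782969? YES
  n = 38: C(38, 6) = 2760681; 2760681 < 4782969? YES
  n = 39: C(39, 6) = 3262623; 3262623 < 4782969? YES
  n = 40: C(40, 6) = 3838380; 3838380 < 4782969? YES
  n = 41: C(41, 6) = 4496388; 4496388 < 4782969? YES
  n = 42: C(42, 6) = 5245786; 5245786 < 4782969? NO
  n = 43: C(43, 6) = 6096454; 6096454 < 4782969? NO
The largest n with C(n, 6) < 4782969 is n = 41 (where E[X] = 1498796/1594323 ≈ 0.94008). Hence R_3(6) > 41, i.e. R_3(6) ≥ 42.

Largest n = 41; hence R_3(6) > 41.


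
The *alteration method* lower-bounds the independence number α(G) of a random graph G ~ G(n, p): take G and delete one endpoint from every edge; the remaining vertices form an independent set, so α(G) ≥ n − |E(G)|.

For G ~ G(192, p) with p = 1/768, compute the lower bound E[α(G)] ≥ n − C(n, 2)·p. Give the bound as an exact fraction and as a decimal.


E[|E(G)|] = C(192, 2)·p = 18336 · (1/768) = 191/8.
E[α(G)] ≥ n − E[|E(G)|] = 192 − 191/8 = 1345/8.
Numerically: ≈ 168.1250.
(This is only a lower bound; the true E[α(G)] may be larger.)

E[α(G)] ≥ 1345/8 ≈ 168.1250.


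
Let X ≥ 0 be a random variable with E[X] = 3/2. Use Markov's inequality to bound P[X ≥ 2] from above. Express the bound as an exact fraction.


μ = E[X] = 3/2, a = 2.
Markov: P[X ≥ 2] ≤ μ/a = (3/2)/2 = 3/4.
Numerically: ≈ 0.75000.
(Since a = 2 > μ = 1.50000, the bound 3/4 is < 1 and informative.)

P[X ≥ 2] ≤ 3/4 ≈ 0.75000.


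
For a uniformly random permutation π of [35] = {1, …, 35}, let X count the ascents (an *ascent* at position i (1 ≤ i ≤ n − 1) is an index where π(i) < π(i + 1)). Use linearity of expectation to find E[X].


Write X = Σ X_I over i = 1, …, 34, with X_I the indicator of one ascent.
There are 34 indicators.
For each fixed i, the pair (π(i), π(i+1)) is a uniformly random ordered pair of distinct values from {1, …, 35}; by symmetry P[π(i) < π(i+1)] = 1/2.
By linearity: E[X] = 34 · (1/2) = (35 − 1) · (1/2) = 17 ≈ 17.0000.

E[X] = 17 = 17.0000.


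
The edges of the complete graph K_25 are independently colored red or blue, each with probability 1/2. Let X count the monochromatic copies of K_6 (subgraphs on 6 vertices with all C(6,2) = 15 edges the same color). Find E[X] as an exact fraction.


Let X = Σ_S X_S over the C(25, 6) = 177100 subsets S of size 6, where X_S = 1 if the K_6 on S is monochromatic.
For a fixed S, the K_6 on S has C(6, 2) = 15 edges. P[all 15 edges red] = (1/2)^15, and likewise for blue, so P[monochromatic] = 2·(1/2)^15 = 2^{1 − 15} = 1/16384.
By linearity: E[X] = C(25, 6) · 2^{1 − 15} = 177100 · 1/16384 = 44275/4096.
Numerically: E[X] ≈ 10.8093.

E[X] = C(25,6)·2^(1−C(6,2)) = 44275/4096 ≈ 10.8093.


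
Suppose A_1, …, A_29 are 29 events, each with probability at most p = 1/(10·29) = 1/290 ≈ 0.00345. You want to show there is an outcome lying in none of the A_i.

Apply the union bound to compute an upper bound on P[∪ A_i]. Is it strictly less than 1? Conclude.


Union bound: P[∪_{i=1}^{29} A_i] ≤ Σ_i P[A_i] ≤ 29·p = 29·(1/290) = 1/10.
Numerically: 1/10 ≈ 0.10000.
Is 1/10 < 1? YES.
Since P[∪ A_i] ≤ 1/10 < 1, the complement has P[∩ A_i^c] ≥ 1 − 1/10 = 9/10 > 0, so some outcome avoids every A_i.

29·p = 1/10 ≈ 0.10000; existence CERTIFIED by the union bound.


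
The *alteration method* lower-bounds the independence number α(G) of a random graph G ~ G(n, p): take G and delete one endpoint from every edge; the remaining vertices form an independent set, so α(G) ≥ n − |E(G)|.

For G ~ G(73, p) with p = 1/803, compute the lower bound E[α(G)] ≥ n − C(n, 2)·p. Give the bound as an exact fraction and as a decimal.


E[|E(G)|] = C(73, 2)·p = 2628 · (1/803) = 36/11.
E[α(G)] ≥ n − E[|E(G)|] = 73 − 36/11 = 767/11.
Numerically: ≈ 69.7273.
(This is only a lower bound; the true E[α(G)] may be larger.)

E[α(G)] ≥ 767/11 ≈ 69.7273.


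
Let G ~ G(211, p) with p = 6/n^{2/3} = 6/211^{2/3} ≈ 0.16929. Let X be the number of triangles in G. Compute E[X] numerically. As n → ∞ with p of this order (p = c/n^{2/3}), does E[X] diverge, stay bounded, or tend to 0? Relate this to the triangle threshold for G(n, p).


Number of potential triangles: C(211, 3) = 1543465.
Each occurs with probability p³ ≈ (0.16929)³ ≈ 4.8516430e-03.
By linearity: E[X] = C(211, 3)·p³ ≈ 1543465 · 4.8516430e-03 ≈ 7488.34123.
Since α = 2/3 < 1, p = c/n^{2/3} ≫ 1/n is above the triangle threshold p ~ 1/n. Asymptotically E[X] ~ (c³/6)·n^{3(1−α)} = (6³/6)·n^{1} → ∞; triangles are abundant w.h.p.

E[X] ≈ 7488.34123; in regime p = Θ(1/n^{2/3}) E[X] diverges (above the triangle threshold p ~ 1/n).


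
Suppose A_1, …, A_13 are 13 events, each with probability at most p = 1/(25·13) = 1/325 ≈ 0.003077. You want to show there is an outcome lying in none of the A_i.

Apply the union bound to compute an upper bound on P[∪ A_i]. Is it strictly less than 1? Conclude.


Union bound: P[∪_{i=1}^{13} A_i] ≤ Σ_i P[A_i] ≤ 13·p = 13·(1/325) = 1/25.
Numerically: 1/25 ≈ 0.040000.
Is 1/25 < 1? YES.
Since P[∪ A_i] ≤ 1/25 < 1, the complement has P[∩ A_i^c] ≥ 1 − 1/25 = 24/25 > 0, so some outcome avoids every A_i.

13·p = 1/25 ≈ 0.040000; existence CERTIFIED by the union bound.


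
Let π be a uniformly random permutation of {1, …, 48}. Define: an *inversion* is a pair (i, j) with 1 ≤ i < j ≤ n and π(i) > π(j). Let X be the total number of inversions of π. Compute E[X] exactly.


Write X = Σ X_I over the C(48, 2) = 1128 pairs i < j, with X_I the indicator of one inversion.
There are 1128 indicators.
For each fixed pair i < j, the values π(i) and π(j) are two distinct elements of {1, …, 48} in uniformly random order; by symmetry P[π(i) > π(j)] = 1/2.
By linearity: E[X] = 1128 · (1/2) = C(48, 2) · (1/2) = 1128/2 = 564 ≈ 564.0000.

E[X] = 564 = 564.0000.


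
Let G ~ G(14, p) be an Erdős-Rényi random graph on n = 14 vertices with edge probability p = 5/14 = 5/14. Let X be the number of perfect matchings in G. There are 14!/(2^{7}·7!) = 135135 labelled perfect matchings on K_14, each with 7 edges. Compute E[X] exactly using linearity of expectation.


K_14 has 14!/(2^{7}·7!) = 135135 labelled perfect matchings.
For each such perfect matching H, let X_H = 1 if all 7 edges of H are present in G. Then P[X_H = 1] = p^{7} = (5/14)^{7} = 78125/105413504.
By linearity: E[X] = Σ_H E[X_H] = 135135 · p^{7} = 135135 · 78125/105413504 = 1508203125/15059072.
Numerically: E[X] ≈ 100.2.

E[X] = 135135 · (5/14)^{7} = 1508203125/15059072 ≈ 100.2.


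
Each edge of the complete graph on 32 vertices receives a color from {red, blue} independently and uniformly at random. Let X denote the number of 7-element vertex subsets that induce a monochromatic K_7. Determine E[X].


Let X = Σ_S X_S over the C(32, 7) = 3365856 subsets S of size 7, where X_S = 1 if the K_7 on S is monochromatic.
For a fixed S, the K_7 on S has C(7, 2) = 21 edges. P[all 21 edges red] = (1/2)^21, and likewise for blue, so P[monochromatic] = 2·(1/2)^21 = 2^{1 − 21} = 1/1048576.
Summing: E[X] = C(32, 7) · 2^{1 − 21} = 3365856 · 1/1048576 = 105183/32768.
Numerically: E[X] ≈ 3.2099.

E[X] = C(32,7)·2^(1−C(7,2)) = 105183/32768 ≈ 3.2099.


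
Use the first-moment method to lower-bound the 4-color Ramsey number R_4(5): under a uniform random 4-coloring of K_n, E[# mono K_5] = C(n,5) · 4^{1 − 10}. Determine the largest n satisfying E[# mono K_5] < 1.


We need C(n, 5) · 4^{1 − 10} < 1, i.e. C(n, 5) < 4^{10 − 1} = 262144.
Check values of n near the boundary:
  n = 32: C(32, 5) = 201376; 201376 < 262144? YES
  n = 33: C(33, 5) = 237336; 237336 < 262144? YES
  n = 34: C(34, 5) = 278256; 278256 < 262144? NO
  n = 35: C(35, 5) = 324632; 324632 < 262144? NO
The largest n with C(n, 5) < 262144 is n = 33 (where E[X] = 29667/32768 ≈ 0.9053650). Hence R_4(5) > 33, i.e. R_4(5) ≥ 34.

Largest n = 33; hence R_4(5) > 33.


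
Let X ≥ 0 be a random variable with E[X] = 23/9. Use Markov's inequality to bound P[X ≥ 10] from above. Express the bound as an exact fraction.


μ = E[X] = 23/9, a = 10.
Markov: P[X ≥ 10] ≤ μ/a = (23/9)/10 = 23/90.
Numerically: ≈ 0.255556.
(Since a = 10 > μ = 2.555556, the bound 23/90 is < 1 and informative.)

P[X ≥ 10] ≤ 23/90 ≈ 0.255556.


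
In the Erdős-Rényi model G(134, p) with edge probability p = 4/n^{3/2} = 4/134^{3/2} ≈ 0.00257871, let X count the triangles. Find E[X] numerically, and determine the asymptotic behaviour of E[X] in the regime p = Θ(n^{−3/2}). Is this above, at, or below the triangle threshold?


Number of potential triangles: C(134, 3) = 392084.
Each occurs with probability p³ ≈ (0.00257871)³ ≈ 1.71477989e-08.
By linearity: E[X] = C(134, 3)·p³ ≈ 392084 · 1.71477989e-08 ≈ 0.006723.
Since α = 3/2 > 1, p = c/n^{3/2} = o(1/n) is below the triangle threshold p ~ 1/n. Asymptotically E[X] ~ (c³/6)·n^{3(1−α)} = (4³/6)·n^{-1.5} → 0, so by Markov's inequality G has no triangles w.h.p.

E[X] ≈ 0.006723; in regime p = Θ(1/n^{3/2}) E[X] tends to 0 (below the triangle threshold p ~ 1/n).


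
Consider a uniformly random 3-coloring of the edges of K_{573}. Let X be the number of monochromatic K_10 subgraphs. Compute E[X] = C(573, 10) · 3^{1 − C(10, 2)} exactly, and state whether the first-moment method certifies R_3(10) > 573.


E[X] = C(573, 10) · 3^{1 − 45} = 971597135635805762226 · 3^{−44} = 971597135635805762226/984770902183611232881.
As a reduced fraction: E[X] = 35985079097622435638/36472996377170786403 ≈ 0.987.
Is E[X] < 1? YES.
Since E[X] < 1, there exists a 3-coloring of K_{573} with no monochromatic K_10; hence R_3(10) > 573.

E[X] = 35985079097622435638/36472996377170786403 ≈ 0.987; E[X] < 1, so R_3(10) > 573.


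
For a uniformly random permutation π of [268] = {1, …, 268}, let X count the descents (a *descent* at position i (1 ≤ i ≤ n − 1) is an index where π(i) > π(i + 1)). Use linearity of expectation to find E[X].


Write X = Σ X_I over i = 1, …, 267, with X_I the indicator of one descent.
There are 267 indicators.
For each fixed i, the pair (π(i), π(i+1)) is a uniformly random ordered pair of distinct values from {1, …, 268}; by symmetry P[π(i) > π(i+1)] = 1/2.
By linearity: E[X] = 267 · (1/2) = (268 − 1) · (1/2) = 267/2 ≈ 133.500000.

E[X] = 267/2 = 133.500000.


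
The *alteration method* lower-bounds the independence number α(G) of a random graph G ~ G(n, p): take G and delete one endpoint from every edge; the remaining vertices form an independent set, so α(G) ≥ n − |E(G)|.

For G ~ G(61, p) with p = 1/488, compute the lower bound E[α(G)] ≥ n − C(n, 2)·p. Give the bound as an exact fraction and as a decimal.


E[|E(G)|] = C(61, 2)·p = 1830 · (1/488) = 15/4.
E[α(G)] ≥ n − E[|E(G)|] = 61 − 15/4 = 229/4.
Numerically: ≈ 57.25000.
(This is only a lower bound; the true E[α(G)] may be larger.)

E[α(G)] ≥ 229/4 ≈ 57.25000.


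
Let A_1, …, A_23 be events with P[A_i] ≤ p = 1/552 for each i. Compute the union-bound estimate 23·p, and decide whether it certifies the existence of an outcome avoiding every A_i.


Union bound: P[∪_{i=1}^{23} A_i] ≤ Σ_i P[A_i] ≤ 23·p = 23·(1/552) = 1/24.
Numerically: 1/24 ≈ 0.04167.
Is 1/24 < 1? YES.
Since P[∪ A_i] ≤ 1/24 < 1, the complement has P[∩ A_i^c] ≥ 1 − 1/24 = 23/24 > 0, so some outcome avoids every A_i.

23·p = 1/24 ≈ 0.04167; existence CERTIFIED by the union bound.


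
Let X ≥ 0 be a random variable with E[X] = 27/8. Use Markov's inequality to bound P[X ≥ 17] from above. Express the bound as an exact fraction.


μ = E[X] = 27/8, a = 17.
Markov: P[X ≥ 17] ≤ μ/a = (27/8)/17 = 27/136.
Numerically: ≈ 0.1985.
(Since a = 17 > μ = 3.3750, the bound 27/136 is < 1 and informative.)

P[X ≥ 17] ≤ 27/136 ≈ 0.1985.


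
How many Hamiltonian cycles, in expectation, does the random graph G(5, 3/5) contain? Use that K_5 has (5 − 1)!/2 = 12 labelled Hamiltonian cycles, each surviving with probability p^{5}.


K_5 has (5 − 1)!/2 = 12 labelled Hamiltonian cycles.
For each such Hamiltonian cycle H, let X_H = 1 if all 5 edges of H are present in G. Then P[X_H = 1] = p^{5} = (3/5)^{5} = 243/3125.
Summing the indicators: E[X] = Σ_H E[X_H] = 12 · p^{5} = 12 · 243/3125 = 2916/3125.
Numerically: E[X] ≈ 0.93312.

E[X] = 12 · (3/5)^{5} = 2916/3125 ≈ 0.93312.


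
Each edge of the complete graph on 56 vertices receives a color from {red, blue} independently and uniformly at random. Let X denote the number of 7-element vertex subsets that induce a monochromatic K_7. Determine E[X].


Let X = Σ_S X_S over the C(56, 7) = 231917400 subsets S of size 7, where X_S = 1 if the K_7 on S is monochromatic.
For a fixed S, the K_7 on S has C(7, 2) = 21 edges. P[all 21 edges red] = (1/2)^21, and likewise for blue, so P[monochromatic] = 2·(1/2)^21 = 2^{1 − 21} = 1/1048576.
By linearity of expectation: E[X] = C(56, 7) · 2^{1 − 21} = 231917400 · 1/1048576 = 28989675/131072.
Numerically: E[X] ≈ 221.173668.

E[X] = C(56,7)·2^(1−C(7,2)) = 28989675/131072 ≈ 221.173668.
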